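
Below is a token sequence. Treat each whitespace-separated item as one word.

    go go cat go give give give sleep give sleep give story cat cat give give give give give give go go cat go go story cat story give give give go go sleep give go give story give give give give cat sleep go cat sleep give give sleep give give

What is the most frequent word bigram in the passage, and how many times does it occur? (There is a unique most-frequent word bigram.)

"give give", 14 times

Bigram frequencies (highest first):
  give give: 14
  sleep give: 5
  go go: 4
  go cat: 3
  give sleep: 3
  give go: 3
  … (13 more, each ≤ 2)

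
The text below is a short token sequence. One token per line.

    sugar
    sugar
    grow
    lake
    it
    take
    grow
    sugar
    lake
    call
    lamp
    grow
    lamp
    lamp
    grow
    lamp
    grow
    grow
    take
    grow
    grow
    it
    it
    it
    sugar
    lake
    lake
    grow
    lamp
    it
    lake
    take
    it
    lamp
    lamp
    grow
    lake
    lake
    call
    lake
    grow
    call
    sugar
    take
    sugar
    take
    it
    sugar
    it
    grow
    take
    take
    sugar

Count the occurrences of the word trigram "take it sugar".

Scanning the 51 overlapping trigram windows for "take it sugar":
  position 46–48: take it sugar

1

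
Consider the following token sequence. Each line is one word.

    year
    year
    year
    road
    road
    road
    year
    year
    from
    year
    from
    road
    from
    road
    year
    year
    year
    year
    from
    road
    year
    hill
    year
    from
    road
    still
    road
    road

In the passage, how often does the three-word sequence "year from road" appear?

Scanning the 26 overlapping trigram windows for "year from road":
  position 10–12: year from road
  position 18–20: year from road
  position 23–25: year from road

3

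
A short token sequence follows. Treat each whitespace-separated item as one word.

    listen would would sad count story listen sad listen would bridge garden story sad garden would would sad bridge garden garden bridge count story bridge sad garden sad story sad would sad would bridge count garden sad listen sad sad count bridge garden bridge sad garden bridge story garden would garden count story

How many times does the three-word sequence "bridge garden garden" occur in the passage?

Scanning the 51 overlapping trigram windows for "bridge garden garden":
  position 19–21: bridge garden garden

1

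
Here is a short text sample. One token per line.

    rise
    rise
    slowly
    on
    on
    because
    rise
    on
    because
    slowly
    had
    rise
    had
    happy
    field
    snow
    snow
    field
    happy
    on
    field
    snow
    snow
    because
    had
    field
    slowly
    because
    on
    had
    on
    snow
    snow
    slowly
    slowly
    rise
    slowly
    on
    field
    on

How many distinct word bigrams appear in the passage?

32

40 tokens → 39 bigram windows in total.
Repeated bigrams (each contributes count−1 duplicates):
  snow snow: 3
  field snow: 2
  on because: 2
  on field: 2
  rise slowly: 2
  slowly on: 2
7 duplicate windows → 39 − 7 = 32 distinct.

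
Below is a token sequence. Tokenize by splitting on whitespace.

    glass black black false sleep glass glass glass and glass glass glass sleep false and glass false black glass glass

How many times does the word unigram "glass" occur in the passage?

10

Scanning the 20 tokens for "glass":
  position 1: glass
  position 6: glass
  position 7: glass
  position 8: glass
  position 10: glass
  position 11: glass
  position 12: glass
  position 16: glass
  position 19: glass
  position 20: glass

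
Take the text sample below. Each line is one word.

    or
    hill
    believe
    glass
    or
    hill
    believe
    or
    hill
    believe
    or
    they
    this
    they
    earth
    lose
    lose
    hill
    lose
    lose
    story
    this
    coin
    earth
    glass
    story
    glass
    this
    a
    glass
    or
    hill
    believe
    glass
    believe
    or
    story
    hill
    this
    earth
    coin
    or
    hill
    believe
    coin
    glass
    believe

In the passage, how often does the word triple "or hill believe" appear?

Scanning the 45 overlapping trigram windows for "or hill believe":
  position 1–3: or hill believe
  position 5–7: or hill believe
  position 8–10: or hill believe
  position 31–33: or hill believe
  position 42–44: or hill believe

5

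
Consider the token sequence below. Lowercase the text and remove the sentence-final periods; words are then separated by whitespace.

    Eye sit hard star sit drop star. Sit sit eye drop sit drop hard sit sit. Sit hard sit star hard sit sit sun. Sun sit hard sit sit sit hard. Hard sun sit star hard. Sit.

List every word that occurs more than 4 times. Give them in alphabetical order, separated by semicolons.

Unigram counts meeting the condition (more than 4 times):
  hard: 8
  sit: 17

hard; sit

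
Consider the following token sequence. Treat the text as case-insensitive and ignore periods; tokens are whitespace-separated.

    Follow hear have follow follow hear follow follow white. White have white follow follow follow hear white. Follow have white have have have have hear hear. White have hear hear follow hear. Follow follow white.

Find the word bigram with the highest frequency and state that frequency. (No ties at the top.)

Bigram frequencies (highest first):
  follow follow: 5
  follow hear: 4
  hear follow: 3
  white have: 3
  have have: 3
  follow white: 2
  … (9 more, each ≤ 2)

"follow follow", 5 times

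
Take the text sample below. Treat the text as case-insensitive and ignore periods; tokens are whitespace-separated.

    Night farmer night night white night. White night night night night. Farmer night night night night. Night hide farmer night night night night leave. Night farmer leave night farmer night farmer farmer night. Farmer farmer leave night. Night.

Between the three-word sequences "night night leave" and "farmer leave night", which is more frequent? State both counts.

"night night leave": 1 occurrence
"farmer leave night": 2 occurrences

"farmer leave night" (2 vs 1)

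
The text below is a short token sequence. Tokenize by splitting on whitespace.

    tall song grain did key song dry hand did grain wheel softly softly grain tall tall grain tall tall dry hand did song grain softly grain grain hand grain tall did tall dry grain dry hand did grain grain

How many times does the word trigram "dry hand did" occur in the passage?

Scanning the 37 overlapping trigram windows for "dry hand did":
  position 7–9: dry hand did
  position 20–22: dry hand did
  position 35–37: dry hand did

3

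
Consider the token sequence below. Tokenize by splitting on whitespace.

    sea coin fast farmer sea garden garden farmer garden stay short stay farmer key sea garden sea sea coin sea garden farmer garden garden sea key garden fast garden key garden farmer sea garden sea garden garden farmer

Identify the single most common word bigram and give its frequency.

"sea garden", 5 times

Bigram frequencies (highest first):
  sea garden: 5
  garden farmer: 4
  garden garden: 3
  garden sea: 3
  sea coin: 2
  farmer sea: 2
  … (16 more, each ≤ 2)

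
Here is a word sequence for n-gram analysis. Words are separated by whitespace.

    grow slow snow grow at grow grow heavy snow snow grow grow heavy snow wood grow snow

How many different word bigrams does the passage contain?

12

17 tokens → 16 bigram windows in total.
Repeated bigrams (each contributes count−1 duplicates):
  grow grow: 2
  grow heavy: 2
  heavy snow: 2
  snow grow: 2
4 duplicate windows → 16 − 4 = 12 distinct.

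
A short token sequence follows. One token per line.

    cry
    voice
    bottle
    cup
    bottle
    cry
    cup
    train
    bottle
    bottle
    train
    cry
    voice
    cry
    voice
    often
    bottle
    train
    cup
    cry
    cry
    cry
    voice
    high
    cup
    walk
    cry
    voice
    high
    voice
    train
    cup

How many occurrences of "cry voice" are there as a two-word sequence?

5

Scanning the 31 overlapping bigram windows for "cry voice":
  position 1–2: cry voice
  position 12–13: cry voice
  position 14–15: cry voice
  position 22–23: cry voice
  position 27–28: cry voice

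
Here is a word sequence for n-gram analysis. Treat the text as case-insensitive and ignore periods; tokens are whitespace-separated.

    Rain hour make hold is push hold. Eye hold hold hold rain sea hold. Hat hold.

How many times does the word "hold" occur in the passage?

7

Scanning the 16 tokens for "hold":
  position 4: hold
  position 7: hold
  position 9: hold
  position 10: hold
  position 11: hold
  position 14: hold
  position 16: hold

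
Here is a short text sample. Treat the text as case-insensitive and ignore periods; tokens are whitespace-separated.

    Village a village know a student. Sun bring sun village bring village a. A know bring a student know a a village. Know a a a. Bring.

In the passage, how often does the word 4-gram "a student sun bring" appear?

Scanning the 24 overlapping 4-gram windows for "a student sun bring":
  position 5–8: a student sun bring

1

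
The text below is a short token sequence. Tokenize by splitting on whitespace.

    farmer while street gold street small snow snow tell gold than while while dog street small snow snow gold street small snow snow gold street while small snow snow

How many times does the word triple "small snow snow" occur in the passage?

4

Scanning the 27 overlapping trigram windows for "small snow snow":
  position 6–8: small snow snow
  position 16–18: small snow snow
  position 21–23: small snow snow
  position 27–29: small snow snow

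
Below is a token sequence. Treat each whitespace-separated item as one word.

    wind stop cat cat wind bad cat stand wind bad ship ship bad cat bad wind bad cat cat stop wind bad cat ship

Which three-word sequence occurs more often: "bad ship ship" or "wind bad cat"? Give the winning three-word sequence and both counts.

"wind bad cat" (3 vs 1)

"bad ship ship": 1 occurrence
"wind bad cat": 3 occurrences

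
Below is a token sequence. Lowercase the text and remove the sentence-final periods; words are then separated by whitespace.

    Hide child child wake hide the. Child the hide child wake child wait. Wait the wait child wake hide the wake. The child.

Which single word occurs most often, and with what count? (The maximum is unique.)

Unigram frequencies (highest first):
  child: 7
  the: 5
  hide: 4
  wake: 4
  wait: 3

"child", 7 times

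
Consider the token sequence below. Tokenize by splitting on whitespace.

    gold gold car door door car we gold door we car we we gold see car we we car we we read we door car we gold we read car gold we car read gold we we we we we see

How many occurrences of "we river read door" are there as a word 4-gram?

Scanning the 38 overlapping 4-gram windows for "we river read door":
  (none found)

0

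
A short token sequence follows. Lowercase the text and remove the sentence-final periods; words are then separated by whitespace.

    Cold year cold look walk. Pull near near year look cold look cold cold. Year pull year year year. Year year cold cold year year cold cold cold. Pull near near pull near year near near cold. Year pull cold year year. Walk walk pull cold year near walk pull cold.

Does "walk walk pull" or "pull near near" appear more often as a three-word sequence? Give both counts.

"pull near near" (2 vs 1)

"walk walk pull": 1 occurrence
"pull near near": 2 occurrences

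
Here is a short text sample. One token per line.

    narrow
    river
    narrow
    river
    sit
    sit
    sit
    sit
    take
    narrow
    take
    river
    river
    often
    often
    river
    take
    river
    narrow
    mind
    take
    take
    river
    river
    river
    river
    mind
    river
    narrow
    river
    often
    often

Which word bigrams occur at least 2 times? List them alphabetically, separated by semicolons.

narrow river; often often; river narrow; river often; river river; sit sit; take river

Bigram counts meeting the condition (at least 2 times):
  narrow river: 3
  often often: 2
  river narrow: 3
  river often: 2
  river river: 4
  sit sit: 3
  take river: 3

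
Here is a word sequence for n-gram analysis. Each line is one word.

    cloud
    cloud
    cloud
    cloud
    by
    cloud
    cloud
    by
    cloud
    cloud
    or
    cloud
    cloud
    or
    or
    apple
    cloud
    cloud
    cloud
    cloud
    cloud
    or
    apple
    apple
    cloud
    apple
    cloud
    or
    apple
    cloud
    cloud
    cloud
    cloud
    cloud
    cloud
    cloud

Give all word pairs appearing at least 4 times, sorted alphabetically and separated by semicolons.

Bigram counts meeting the condition (at least 4 times):
  apple cloud: 4
  cloud cloud: 16
  cloud or: 4

apple cloud; cloud cloud; cloud or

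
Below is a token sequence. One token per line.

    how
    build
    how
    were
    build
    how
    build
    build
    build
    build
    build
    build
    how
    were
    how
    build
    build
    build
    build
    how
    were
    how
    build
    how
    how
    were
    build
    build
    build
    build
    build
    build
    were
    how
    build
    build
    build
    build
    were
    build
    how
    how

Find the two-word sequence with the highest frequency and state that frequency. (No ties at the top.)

Bigram frequencies (highest first):
  build build: 16
  build how: 6
  how build: 5
  how were: 4
  were build: 3
  were how: 3
  … (2 more, each ≤ 2)

"build build", 16 times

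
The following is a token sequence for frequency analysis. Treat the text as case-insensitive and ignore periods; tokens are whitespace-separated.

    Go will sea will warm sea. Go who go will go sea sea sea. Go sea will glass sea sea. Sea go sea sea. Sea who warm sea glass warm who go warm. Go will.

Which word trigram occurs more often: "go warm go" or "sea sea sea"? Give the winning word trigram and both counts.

"go warm go": 1 occurrence
"sea sea sea": 3 occurrences

"sea sea sea" (3 vs 1)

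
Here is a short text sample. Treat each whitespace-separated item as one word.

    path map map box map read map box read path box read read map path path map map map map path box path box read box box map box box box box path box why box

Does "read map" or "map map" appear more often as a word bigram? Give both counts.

"map map" (4 vs 2)

"read map": 2 occurrences
"map map": 4 occurrences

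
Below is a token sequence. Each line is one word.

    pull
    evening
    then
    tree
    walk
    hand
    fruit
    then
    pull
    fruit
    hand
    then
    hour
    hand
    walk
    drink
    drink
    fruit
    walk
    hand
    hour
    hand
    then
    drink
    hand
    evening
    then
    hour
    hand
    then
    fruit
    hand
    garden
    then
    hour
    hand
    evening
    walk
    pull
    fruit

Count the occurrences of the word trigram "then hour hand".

Scanning the 38 overlapping trigram windows for "then hour hand":
  position 12–14: then hour hand
  position 27–29: then hour hand
  position 34–36: then hour hand

3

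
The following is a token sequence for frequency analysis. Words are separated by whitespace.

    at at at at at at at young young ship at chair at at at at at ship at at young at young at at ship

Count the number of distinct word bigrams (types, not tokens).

26 tokens → 25 bigram windows in total.
Repeated bigrams (each contributes count−1 duplicates):
  at at: 12
  at young: 3
  at ship: 2
  ship at: 2
  young at: 2
16 duplicate windows → 25 − 16 = 9 distinct.

9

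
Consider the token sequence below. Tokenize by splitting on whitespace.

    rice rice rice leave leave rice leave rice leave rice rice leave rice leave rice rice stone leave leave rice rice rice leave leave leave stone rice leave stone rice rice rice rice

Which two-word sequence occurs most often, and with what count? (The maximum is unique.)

"rice rice", 9 times

Bigram frequencies (highest first):
  rice rice: 9
  rice leave: 7
  leave rice: 6
  leave leave: 4
  leave stone: 2
  stone rice: 2
  … (2 more, each ≤ 1)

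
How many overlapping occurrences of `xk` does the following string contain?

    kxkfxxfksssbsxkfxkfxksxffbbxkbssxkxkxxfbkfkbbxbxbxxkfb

Sliding a length-2 window over the 54 characters (53 positions):
  position 2–3: xk
  position 14–15: xk
  position 17–18: xk
  position 20–21: xk
  position 28–29: xk
  position 33–34: xk
  position 35–36: xk
  position 51–52: xk

8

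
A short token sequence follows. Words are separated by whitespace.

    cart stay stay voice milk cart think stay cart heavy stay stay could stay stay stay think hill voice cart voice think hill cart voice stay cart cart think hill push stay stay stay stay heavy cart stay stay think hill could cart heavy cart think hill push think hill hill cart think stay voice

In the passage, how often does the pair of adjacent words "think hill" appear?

6

Scanning the 54 overlapping bigram windows for "think hill":
  position 17–18: think hill
  position 22–23: think hill
  position 29–30: think hill
  position 40–41: think hill
  position 46–47: think hill
  position 49–50: think hill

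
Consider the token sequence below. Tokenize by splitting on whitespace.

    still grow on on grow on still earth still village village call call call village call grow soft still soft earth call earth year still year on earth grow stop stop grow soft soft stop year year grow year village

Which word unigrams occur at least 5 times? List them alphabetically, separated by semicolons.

call; grow; still; year

Unigram counts meeting the condition (at least 5 times):
  call: 5
  grow: 6
  still: 5
  year: 5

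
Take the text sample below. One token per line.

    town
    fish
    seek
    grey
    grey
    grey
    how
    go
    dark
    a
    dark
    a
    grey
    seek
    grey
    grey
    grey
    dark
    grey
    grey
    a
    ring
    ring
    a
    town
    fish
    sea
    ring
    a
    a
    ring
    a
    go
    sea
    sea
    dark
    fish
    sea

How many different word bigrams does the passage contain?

26

38 tokens → 37 bigram windows in total.
Repeated bigrams (each contributes count−1 duplicates):
  grey grey: 5
  ring a: 3
  a ring: 2
  dark a: 2
  fish sea: 2
  seek grey: 2
  town fish: 2
11 duplicate windows → 37 − 11 = 26 distinct.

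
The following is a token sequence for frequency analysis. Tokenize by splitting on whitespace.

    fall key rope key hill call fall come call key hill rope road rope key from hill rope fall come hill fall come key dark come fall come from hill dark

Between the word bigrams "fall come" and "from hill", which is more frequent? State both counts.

"fall come": 4 occurrences
"from hill": 2 occurrences

"fall come" (4 vs 2)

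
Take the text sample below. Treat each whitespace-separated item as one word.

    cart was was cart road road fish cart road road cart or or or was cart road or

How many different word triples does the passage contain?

14

18 tokens → 16 trigram windows in total.
Repeated trigrams (each contributes count−1 duplicates):
  cart road road: 2
  was cart road: 2
2 duplicate windows → 16 − 2 = 14 distinct.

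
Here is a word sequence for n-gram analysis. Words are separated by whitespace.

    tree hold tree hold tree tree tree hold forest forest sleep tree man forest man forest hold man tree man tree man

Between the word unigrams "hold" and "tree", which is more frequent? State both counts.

"tree" (8 vs 4)

"hold": 4 occurrences
"tree": 8 occurrences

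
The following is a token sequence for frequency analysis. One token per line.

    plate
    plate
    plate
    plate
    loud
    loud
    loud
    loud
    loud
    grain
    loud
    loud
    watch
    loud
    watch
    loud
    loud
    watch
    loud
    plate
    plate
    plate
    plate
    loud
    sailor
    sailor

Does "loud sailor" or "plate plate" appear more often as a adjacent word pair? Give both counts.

"plate plate" (6 vs 1)

"loud sailor": 1 occurrence
"plate plate": 6 occurrences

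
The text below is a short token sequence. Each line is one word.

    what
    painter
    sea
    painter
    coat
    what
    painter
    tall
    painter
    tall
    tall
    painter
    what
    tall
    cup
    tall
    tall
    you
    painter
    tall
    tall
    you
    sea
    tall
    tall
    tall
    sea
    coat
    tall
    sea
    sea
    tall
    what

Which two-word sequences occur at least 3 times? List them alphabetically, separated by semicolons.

Bigram counts meeting the condition (at least 3 times):
  painter tall: 3
  tall tall: 5

painter tall; tall tall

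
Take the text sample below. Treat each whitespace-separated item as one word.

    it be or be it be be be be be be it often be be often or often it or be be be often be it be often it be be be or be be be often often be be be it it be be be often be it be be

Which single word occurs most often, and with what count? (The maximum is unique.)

Unigram frequencies (highest first):
  be: 30
  it: 9
  often: 8
  or: 4

"be", 30 times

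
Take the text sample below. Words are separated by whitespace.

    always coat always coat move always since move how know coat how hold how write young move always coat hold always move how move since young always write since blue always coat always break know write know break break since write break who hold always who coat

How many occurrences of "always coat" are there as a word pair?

4

Scanning the 46 overlapping bigram windows for "always coat":
  position 1–2: always coat
  position 3–4: always coat
  position 18–19: always coat
  position 31–32: always coat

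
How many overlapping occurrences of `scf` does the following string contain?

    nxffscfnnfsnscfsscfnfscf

4

Sliding a length-3 window over the 24 characters (22 positions):
  position 5–7: scf
  position 13–15: scf
  position 17–19: scf
  position 22–24: scf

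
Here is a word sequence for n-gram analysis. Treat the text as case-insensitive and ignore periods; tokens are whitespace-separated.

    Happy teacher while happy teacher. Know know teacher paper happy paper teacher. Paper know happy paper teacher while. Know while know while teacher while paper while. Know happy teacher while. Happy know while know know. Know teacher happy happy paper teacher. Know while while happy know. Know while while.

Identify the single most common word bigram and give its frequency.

"know while", 5 times

Bigram frequencies (highest first):
  know while: 5
  teacher while: 4
  know know: 4
  while know: 4
  happy teacher: 3
  while happy: 3
  … (15 more, each ≤ 3)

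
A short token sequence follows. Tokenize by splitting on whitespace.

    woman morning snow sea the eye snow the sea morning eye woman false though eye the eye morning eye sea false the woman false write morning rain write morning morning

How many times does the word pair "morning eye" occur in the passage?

Scanning the 29 overlapping bigram windows for "morning eye":
  position 10–11: morning eye
  position 18–19: morning eye

2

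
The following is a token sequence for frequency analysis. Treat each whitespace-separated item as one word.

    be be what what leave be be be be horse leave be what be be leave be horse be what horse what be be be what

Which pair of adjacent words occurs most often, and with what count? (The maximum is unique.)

"be be", 7 times

Bigram frequencies (highest first):
  be be: 7
  be what: 4
  leave be: 3
  be horse: 2
  what be: 2
  what what: 1
  … (6 more, each ≤ 1)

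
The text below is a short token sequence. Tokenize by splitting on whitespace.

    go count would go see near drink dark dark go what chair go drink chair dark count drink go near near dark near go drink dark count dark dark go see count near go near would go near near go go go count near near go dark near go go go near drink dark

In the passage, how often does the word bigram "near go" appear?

Scanning the 53 overlapping bigram windows for "near go":
  position 23–24: near go
  position 33–34: near go
  position 39–40: near go
  position 45–46: near go
  position 48–49: near go

5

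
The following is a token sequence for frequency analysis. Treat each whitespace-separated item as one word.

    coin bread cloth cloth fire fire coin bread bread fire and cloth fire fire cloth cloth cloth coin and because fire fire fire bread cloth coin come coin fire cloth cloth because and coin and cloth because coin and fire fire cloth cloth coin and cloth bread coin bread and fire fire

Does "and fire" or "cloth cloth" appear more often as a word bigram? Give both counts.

"cloth cloth" (5 vs 2)

"and fire": 2 occurrences
"cloth cloth": 5 occurrences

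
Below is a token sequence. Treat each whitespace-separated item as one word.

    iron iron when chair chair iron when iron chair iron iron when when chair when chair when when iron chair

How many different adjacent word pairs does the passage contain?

9

20 tokens → 19 bigram windows in total.
Repeated bigrams (each contributes count−1 duplicates):
  iron when: 3
  when chair: 3
  chair iron: 2
  chair when: 2
  iron chair: 2
  iron iron: 2
  when iron: 2
  when when: 2
10 duplicate windows → 19 − 10 = 9 distinct.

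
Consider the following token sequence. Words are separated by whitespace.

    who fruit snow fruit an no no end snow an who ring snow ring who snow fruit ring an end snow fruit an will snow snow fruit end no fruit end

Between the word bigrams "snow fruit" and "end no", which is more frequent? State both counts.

"snow fruit": 4 occurrences
"end no": 1 occurrence

"snow fruit" (4 vs 1)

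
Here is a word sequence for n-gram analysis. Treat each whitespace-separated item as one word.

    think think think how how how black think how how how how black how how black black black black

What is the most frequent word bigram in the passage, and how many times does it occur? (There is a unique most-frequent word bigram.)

Bigram frequencies (highest first):
  how how: 6
  how black: 3
  black black: 3
  think think: 2
  think how: 2
  black think: 1
  … (1 more, each ≤ 1)

"how how", 6 times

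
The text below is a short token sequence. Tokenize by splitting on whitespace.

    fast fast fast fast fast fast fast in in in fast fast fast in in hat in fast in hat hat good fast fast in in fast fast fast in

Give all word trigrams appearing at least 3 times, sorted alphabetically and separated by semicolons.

fast fast fast; fast fast in; fast in in

Trigram counts meeting the condition (at least 3 times):
  fast fast fast: 7
  fast fast in: 4
  fast in in: 3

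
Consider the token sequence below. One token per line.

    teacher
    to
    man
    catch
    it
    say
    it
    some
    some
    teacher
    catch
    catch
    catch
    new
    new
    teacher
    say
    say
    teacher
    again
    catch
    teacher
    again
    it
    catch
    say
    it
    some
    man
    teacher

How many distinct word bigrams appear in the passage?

25

30 tokens → 29 bigram windows in total.
Repeated bigrams (each contributes count−1 duplicates):
  catch catch: 2
  it some: 2
  say it: 2
  teacher again: 2
4 duplicate windows → 29 − 4 = 25 distinct.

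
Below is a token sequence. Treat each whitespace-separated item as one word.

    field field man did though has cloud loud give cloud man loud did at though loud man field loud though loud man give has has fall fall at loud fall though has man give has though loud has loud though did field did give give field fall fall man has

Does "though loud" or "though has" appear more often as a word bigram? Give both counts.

"though loud" (3 vs 2)

"though loud": 3 occurrences
"though has": 2 occurrences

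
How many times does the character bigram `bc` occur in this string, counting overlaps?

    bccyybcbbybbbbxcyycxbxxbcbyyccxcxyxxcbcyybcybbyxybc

Sliding a length-2 window over the 51 characters (50 positions):
  position 1–2: bc
  position 6–7: bc
  position 24–25: bc
  position 38–39: bc
  position 42–43: bc
  position 50–51: bc

6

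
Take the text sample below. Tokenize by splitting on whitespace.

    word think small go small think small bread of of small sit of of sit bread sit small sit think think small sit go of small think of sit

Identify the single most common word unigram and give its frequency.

Unigram frequencies (highest first):
  small: 7
  of: 6
  sit: 6
  think: 5
  go: 2
  bread: 2
  … (1 more, each ≤ 1)

"small", 7 times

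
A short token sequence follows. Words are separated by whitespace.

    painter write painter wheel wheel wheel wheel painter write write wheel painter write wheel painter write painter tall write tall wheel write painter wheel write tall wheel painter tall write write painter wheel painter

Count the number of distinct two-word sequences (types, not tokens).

12

34 tokens → 33 bigram windows in total.
Repeated bigrams (each contributes count−1 duplicates):
  wheel painter: 5
  painter write: 4
  write painter: 4
  painter wheel: 3
  wheel wheel: 3
  painter tall: 2
  tall wheel: 2
  tall write: 2
  … (4 more repeated)
21 duplicate windows → 33 − 21 = 12 distinct.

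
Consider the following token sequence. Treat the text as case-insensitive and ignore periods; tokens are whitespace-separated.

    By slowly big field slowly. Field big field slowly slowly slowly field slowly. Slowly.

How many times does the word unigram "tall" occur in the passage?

Scanning the 14 tokens for "tall":
  (none found)

0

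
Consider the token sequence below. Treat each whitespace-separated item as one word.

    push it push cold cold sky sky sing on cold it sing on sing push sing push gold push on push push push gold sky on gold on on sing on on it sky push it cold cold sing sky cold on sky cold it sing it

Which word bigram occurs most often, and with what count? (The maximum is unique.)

Bigram frequencies (highest first):
  sing on: 3
  push it: 2
  cold cold: 2
  cold it: 2
  it sing: 2
  on sing: 2
  … (28 more, each ≤ 2)

"sing on", 3 times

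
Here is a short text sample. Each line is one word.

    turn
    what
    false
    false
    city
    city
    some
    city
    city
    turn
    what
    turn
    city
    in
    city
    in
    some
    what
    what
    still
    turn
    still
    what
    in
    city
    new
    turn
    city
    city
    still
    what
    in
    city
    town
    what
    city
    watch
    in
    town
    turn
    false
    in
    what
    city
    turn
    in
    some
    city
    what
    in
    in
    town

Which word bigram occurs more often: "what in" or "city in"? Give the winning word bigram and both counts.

"what in": 3 occurrences
"city in": 2 occurrences

"what in" (3 vs 2)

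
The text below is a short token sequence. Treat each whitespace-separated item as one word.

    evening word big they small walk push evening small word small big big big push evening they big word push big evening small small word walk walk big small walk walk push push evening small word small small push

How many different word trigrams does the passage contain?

39 tokens → 37 trigram windows in total.
Repeated trigrams (each contributes count−1 duplicates):
  evening small word: 2
  push evening small: 2
  small word small: 2
3 duplicate windows → 37 − 3 = 34 distinct.

34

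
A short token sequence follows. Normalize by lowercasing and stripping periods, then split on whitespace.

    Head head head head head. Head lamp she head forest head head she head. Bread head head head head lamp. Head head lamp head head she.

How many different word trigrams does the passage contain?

26 tokens → 24 trigram windows in total.
Repeated trigrams (each contributes count−1 duplicates):
  head head head: 6
  head head lamp: 3
  head head she: 2
  head lamp head: 2
  lamp head head: 2
10 duplicate windows → 24 − 10 = 14 distinct.

14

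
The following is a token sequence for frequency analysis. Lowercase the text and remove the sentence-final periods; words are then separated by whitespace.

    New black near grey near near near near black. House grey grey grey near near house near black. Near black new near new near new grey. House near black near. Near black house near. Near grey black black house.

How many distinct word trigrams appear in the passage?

30

39 tokens → 37 trigram windows in total.
Repeated trigrams (each contributes count−1 duplicates):
  grey near near: 2
  house near black: 2
  near black house: 2
  near black near: 2
  near near black: 2
  near near near: 2
  new near new: 2
7 duplicate windows → 37 − 7 = 30 distinct.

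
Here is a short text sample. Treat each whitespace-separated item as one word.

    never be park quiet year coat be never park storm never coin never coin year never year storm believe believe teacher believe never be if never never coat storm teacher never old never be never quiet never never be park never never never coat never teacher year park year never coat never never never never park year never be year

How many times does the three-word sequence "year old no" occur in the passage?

0

Scanning the 58 overlapping trigram windows for "year old no":
  (none found)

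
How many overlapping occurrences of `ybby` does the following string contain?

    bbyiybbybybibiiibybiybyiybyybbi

1

Sliding a length-4 window over the 31 characters (28 positions):
  position 5–8: ybby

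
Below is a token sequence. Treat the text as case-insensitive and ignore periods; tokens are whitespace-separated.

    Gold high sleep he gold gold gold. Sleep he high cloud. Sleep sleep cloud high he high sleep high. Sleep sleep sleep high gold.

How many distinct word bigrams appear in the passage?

15

24 tokens → 23 bigram windows in total.
Repeated bigrams (each contributes count−1 duplicates):
  high sleep: 3
  sleep sleep: 3
  gold gold: 2
  he high: 2
  sleep he: 2
  sleep high: 2
8 duplicate windows → 23 − 8 = 15 distinct.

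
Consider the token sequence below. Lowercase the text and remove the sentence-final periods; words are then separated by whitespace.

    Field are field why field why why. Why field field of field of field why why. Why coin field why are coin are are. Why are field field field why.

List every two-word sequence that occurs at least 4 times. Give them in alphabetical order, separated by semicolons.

field why; why why

Bigram counts meeting the condition (at least 4 times):
  field why: 5
  why why: 4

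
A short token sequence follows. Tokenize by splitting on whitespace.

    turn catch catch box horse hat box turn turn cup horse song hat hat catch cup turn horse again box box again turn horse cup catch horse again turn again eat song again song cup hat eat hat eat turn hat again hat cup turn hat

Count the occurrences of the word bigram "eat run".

0

Scanning the 45 overlapping bigram windows for "eat run":
  (none found)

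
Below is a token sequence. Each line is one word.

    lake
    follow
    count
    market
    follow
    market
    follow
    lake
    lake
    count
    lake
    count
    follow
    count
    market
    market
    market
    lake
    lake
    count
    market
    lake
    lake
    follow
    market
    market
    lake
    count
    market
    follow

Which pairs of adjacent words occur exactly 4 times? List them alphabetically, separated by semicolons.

count market; lake count

Bigram counts meeting the condition (exactly 4 times):
  count market: 4
  lake count: 4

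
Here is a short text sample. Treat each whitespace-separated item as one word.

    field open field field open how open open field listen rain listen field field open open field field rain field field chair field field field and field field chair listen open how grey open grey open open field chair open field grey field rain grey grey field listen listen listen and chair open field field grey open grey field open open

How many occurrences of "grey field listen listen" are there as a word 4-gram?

1

Scanning the 58 overlapping 4-gram windows for "grey field listen listen":
  position 46–49: grey field listen listen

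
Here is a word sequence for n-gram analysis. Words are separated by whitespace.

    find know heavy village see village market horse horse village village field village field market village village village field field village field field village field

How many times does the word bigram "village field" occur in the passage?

Scanning the 24 overlapping bigram windows for "village field":
  position 11–12: village field
  position 13–14: village field
  position 18–19: village field
  position 21–22: village field
  position 24–25: village field

5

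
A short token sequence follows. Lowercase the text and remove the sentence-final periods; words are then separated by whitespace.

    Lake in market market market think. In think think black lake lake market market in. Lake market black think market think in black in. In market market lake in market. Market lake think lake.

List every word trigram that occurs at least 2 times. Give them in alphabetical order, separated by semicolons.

Trigram counts meeting the condition (at least 2 times):
  in market market: 3
  lake in market: 2
  market market lake: 2
  market think in: 2

in market market; lake in market; market market lake; market think in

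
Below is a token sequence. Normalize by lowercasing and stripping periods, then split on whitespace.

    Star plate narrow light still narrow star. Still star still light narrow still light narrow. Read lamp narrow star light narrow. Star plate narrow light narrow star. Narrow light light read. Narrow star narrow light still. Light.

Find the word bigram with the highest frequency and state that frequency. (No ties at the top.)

"narrow star", 5 times

Bigram frequencies (highest first):
  narrow star: 5
  narrow light: 4
  light narrow: 4
  still light: 3
  star plate: 2
  plate narrow: 2
  … (13 more, each ≤ 2)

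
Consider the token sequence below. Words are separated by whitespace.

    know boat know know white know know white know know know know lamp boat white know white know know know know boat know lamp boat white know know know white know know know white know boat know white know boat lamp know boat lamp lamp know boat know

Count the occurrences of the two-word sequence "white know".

8

Scanning the 47 overlapping bigram windows for "white know":
  position 5–6: white know
  position 8–9: white know
  position 15–16: white know
  position 17–18: white know
  position 26–27: white know
  position 30–31: white know
  position 34–35: white know
  position 38–39: white know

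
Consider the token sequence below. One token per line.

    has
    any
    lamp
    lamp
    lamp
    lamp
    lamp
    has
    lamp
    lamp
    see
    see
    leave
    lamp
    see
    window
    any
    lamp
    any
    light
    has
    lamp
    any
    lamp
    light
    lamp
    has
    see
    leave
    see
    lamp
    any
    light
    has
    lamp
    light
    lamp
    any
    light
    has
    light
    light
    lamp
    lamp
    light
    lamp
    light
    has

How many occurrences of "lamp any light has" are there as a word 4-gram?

Scanning the 45 overlapping 4-gram windows for "lamp any light has":
  position 18–21: lamp any light has
  position 31–34: lamp any light has
  position 37–40: lamp any light has

3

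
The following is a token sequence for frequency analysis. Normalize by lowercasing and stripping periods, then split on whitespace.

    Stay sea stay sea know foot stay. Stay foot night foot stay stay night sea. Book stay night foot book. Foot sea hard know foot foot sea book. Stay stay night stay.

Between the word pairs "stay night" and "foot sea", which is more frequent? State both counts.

"stay night" (3 vs 2)

"stay night": 3 occurrences
"foot sea": 2 occurrences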